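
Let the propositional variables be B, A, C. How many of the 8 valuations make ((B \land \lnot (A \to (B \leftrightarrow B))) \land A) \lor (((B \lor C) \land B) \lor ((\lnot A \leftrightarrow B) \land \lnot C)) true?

5

Initial set: {(((B \land \lnot (A \to (B \leftrightarrow B))) \land A) \lor (((B \lor C) \land B) \lor ((\lnot A \leftrightarrow B) \land \lnot C)))}.
(((B \land \lnot (A \to (B \leftrightarrow B))) \land A) \lor (((B \lor C) \land B) \lor ((\lnot A \leftrightarrow B) \land \lnot C))): β-rule — branch into ((B \land \lnot (A \to (B \leftrightarrow B))) \land A)  //  (((B \lor C) \land B) \lor ((\lnot A \leftrightarrow B) \land \lnot C)).
  branch 1 (add ((B \land \lnot (A \to (B \leftrightarrow B))) \land A)):
    ((B \land \lnot (A \to (B \leftrightarrow B))) \land A): α-rule — add (B \land \lnot (A \to (B \leftrightarrow B))), A.
    (B \land \lnot (A \to (B \leftrightarrow B))): α-rule — add B, \lnot (A \to (B \leftrightarrow B)).
    \lnot (A \to (B \leftrightarrow B)): α-rule — add A, \lnot (B \leftrightarrow B).
    \lnot (B \leftrightarrow B): β-rule — branch into B, \lnot B  //  \lnot B, B.
      branch 1.1 (add B, \lnot B):
        × closes — contains both B and \lnot B.
      branch 1.2 (add \lnot B, B):
        × closes — contains both B and \lnot B.
  branch 2 (add (((B \lor C) \land B) \lor ((\lnot A \leftrightarrow B) \land \lnot C))):
    (((B \lor C) \land B) \lor ((\lnot A \leftrightarrow B) \land \lnot C)): β-rule — branch into ((B \lor C) \land B)  //  ((\lnot A \leftrightarrow B) \land \lnot C).
      branch 2.1 (add ((B \lor C) \land B)):
        ((B \lor C) \land B): α-rule — add (B \lor C), B.
        (B \lor C): β-rule — branch into B  //  C.
          branch 2.1.1 (add B):
            ○ open, literals {B=T}.
          branch 2.1.2 (add C):
            ○ open, literals {B=T, C=T}.
      branch 2.2 (add ((\lnot A \leftrightarrow B) \land \lnot C)):
        ((\lnot A \leftrightarrow B) \land \lnot C): α-rule — add (\lnot A \leftrightarrow B), \lnot C.
        (\lnot A \leftrightarrow B): β-rule — branch into \lnot A, B  //  \lnot \lnot A, \lnot B.
          branch 2.2.1 (add \lnot A, B):
            ○ open, literals {A=F, B=T, C=F}.
          branch 2.2.2 (add \lnot \lnot A, \lnot B):
            ○ open, literals {A=T, B=F, C=F}.
2 branches closed, 4 open.
Each open branch fixes some atoms; the unmentioned ones are free. Counting distinct full assignments: branch {B=T} (A, C) contributes 4 new; branch {B=T, C=T} (A) contributes 0 new; branch {A=F, B=T, C=F} (none free) contributes 0 new; branch {A=T, B=F, C=F} (none free) contributes 1 new. Total: 5.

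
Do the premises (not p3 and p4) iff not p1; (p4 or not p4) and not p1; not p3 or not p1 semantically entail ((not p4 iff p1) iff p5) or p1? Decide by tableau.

No

Initial set: {T ((not p3 and p4) iff not p1); T ((p4 or not p4) and not p1); T (not p3 or not p1); F (((not p4 iff p1) iff p5) or p1)}.
T ((p4 or not p4) and not p1): α-rule — add T (p4 or not p4), T not p1.
F (((not p4 iff p1) iff p5) or p1): α-rule — add F ((not p4 iff p1) iff p5), F p1.
T ((not p3 and p4) iff not p1): β-rule — branch into T (not p3 and p4), T not p1  //  F (not p3 and p4), F not p1.
  branch 1 (add T (not p3 and p4), T not p1):
    T (not p3 and p4): α-rule — add T not p3, T p4.
    T (not p3 or not p1): β-rule — branch into T not p3  //  T not p1.
      branch 1.1 (add T not p3):
        T (p4 or not p4): β-rule — branch into T p4  //  T not p4.
          branch 1.1.1 (add T p4):
            F ((not p4 iff p1) iff p5): β-rule — branch into T (not p4 iff p1), F p5  //  F (not p4 iff p1), T p5.
              branch 1.1.1.1 (add T (not p4 iff p1), F p5):
                T (not p4 iff p1): β-rule — branch into T not p4, T p1  //  F not p4, F p1.
                  branch 1.1.1.1.1 (add T not p4, T p1):
                    × closes — contains both p4 and not p4.
                  branch 1.1.1.1.2 (add F not p4, F p1):
                    ○ open, literals {p1=F, p3=F, p4=T, p5=F}.
              branch 1.1.1.2 (add F (not p4 iff p1), T p5):
                F (not p4 iff p1): β-rule — branch into T not p4, F p1  //  F not p4, T p1.
                  branch 1.1.1.2.1 (add T not p4, F p1):
                    × closes — contains both p4 and not p4.
                  branch 1.1.1.2.2 (add F not p4, T p1):
                    × closes — contains both p1 and not p1.
          branch 1.1.2 (add T not p4):
            × closes — contains both p4 and not p4.
      branch 1.2 (add T not p1):
        T (p4 or not p4): β-rule — branch into T p4  //  T not p4.
          branch 1.2.1 (add T p4):
            F ((not p4 iff p1) iff p5): β-rule — branch into T (not p4 iff p1), F p5  //  F (not p4 iff p1), T p5.
              branch 1.2.1.1 (add T (not p4 iff p1), F p5):
                T (not p4 iff p1): β-rule — branch into T not p4, T p1  //  F not p4, F p1.
                  branch 1.2.1.1.1 (add T not p4, T p1):
                    × closes — contains both p4 and not p4.
                  branch 1.2.1.1.2 (add F not p4, F p1):
                    ○ open, literals {p1=F, p3=F, p4=T, p5=F}.
              branch 1.2.1.2 (add F (not p4 iff p1), T p5):
                F (not p4 iff p1): β-rule — branch into T not p4, F p1  //  F not p4, T p1.
                  branch 1.2.1.2.1 (add T not p4, F p1):
                    × closes — contains both p4 and not p4.
                  branch 1.2.1.2.2 (add F not p4, T p1):
                    × closes — contains both p1 and not p1.
          branch 1.2.2 (add T not p4):
            × closes — contains both p4 and not p4.
  branch 2 (add F (not p3 and p4), F not p1):
    × closes — contains both p1 and not p1.
9 branches closed, 2 open.
An open branch gives a countermodel: p1=F, p3=F, p4=T, p5=F (unmentioned atoms arbitrary); the premises hold there but the conclusion fails.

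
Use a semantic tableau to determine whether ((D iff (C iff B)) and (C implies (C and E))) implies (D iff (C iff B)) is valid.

Assume the negation and expand:
Initial set: {not (((D iff (C iff B)) and (C implies (C and E))) implies (D iff (C iff B)))}.
not (((D iff (C iff B)) and (C implies (C and E))) implies (D iff (C iff B))): α-rule — add ((D iff (C iff B)) and (C implies (C and E))), not (D iff (C iff B)).
((D iff (C iff B)) and (C implies (C and E))): α-rule — add (D iff (C iff B)), (C implies (C and E)).
not (D iff (C iff B)): β-rule — branch into D, not (C iff B)  //  not D, (C iff B).
  branch 1 (add D, not (C iff B)):
    (D iff (C iff B)): β-rule — branch into D, (C iff B)  //  not D, not (C iff B).
      branch 1.1 (add D, (C iff B)):
        (C implies (C and E)): β-rule — branch into not C  //  (C and E).
          branch 1.1.1 (add not C):
            not (C iff B): β-rule — branch into C, not B  //  not C, B.
              branch 1.1.1.1 (add C, not B):
                × closes — contains both C and not C.
              branch 1.1.1.2 (add not C, B):
                (C iff B): β-rule — branch into C, B  //  not C, not B.
                  branch 1.1.1.2.1 (add C, B):
                    × closes — contains both C and not C.
                  branch 1.1.1.2.2 (add not C, not B):
                    × closes — contains both B and not B.
          branch 1.1.2 (add (C and E)):
            (C and E): α-rule — add C, E.
            not (C iff B): β-rule — branch into C, not B  //  not C, B.
              branch 1.1.2.1 (add C, not B):
                (C iff B): β-rule — branch into C, B  //  not C, not B.
                  branch 1.1.2.1.1 (add C, B):
                    × closes — contains both B and not B.
                  branch 1.1.2.1.2 (add not C, not B):
                    × closes — contains both C and not C.
              branch 1.1.2.2 (add not C, B):
                × closes — contains both C and not C.
      branch 1.2 (add not D, not (C iff B)):
        × closes — contains both D and not D.
  branch 2 (add not D, (C iff B)):
    (D iff (C iff B)): β-rule — branch into D, (C iff B)  //  not D, not (C iff B).
      branch 2.1 (add D, (C iff B)):
        × closes — contains both D and not D.
      branch 2.2 (add not D, not (C iff B)):
        (C implies (C and E)): β-rule — branch into not C  //  (C and E).
          branch 2.2.1 (add not C):
            (C iff B): β-rule — branch into C, B  //  not C, not B.
              branch 2.2.1.1 (add C, B):
                × closes — contains both C and not C.
              branch 2.2.1.2 (add not C, not B):
                not (C iff B): β-rule — branch into C, not B  //  not C, B.
                  branch 2.2.1.2.1 (add C, not B):
                    × closes — contains both C and not C.
                  branch 2.2.1.2.2 (add not C, B):
                    × closes — contains both B and not B.
          branch 2.2.2 (add (C and E)):
            (C and E): α-rule — add C, E.
            (C iff B): β-rule — branch into C, B  //  not C, not B.
              branch 2.2.2.1 (add C, B):
                not (C iff B): β-rule — branch into C, not B  //  not C, B.
                  branch 2.2.2.1.1 (add C, not B):
                    × closes — contains both B and not B.
                  branch 2.2.2.1.2 (add not C, B):
                    × closes — contains both C and not C.
              branch 2.2.2.2 (add not C, not B):
                × closes — contains both C and not C.
All 14 branches close.
Every branch closed, so the negation is unsatisfiable and the formula is valid.

Valid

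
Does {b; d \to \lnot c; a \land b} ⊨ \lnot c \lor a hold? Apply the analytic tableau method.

Initial set: {T b; T (d \to \lnot c); T (a \land b); F (\lnot c \lor a)}.
T (a \land b): α-rule — add T a, T b.
F (\lnot c \lor a): α-rule — add F \lnot c, F a.
× closes — contains both a and \lnot a.
All 1 branch closes.
Every branch closed, so the premises entail the conclusion.

Yes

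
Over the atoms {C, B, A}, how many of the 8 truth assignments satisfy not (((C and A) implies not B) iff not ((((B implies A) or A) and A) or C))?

5

Initial set: {not (((C and A) implies not B) iff not ((((B implies A) or A) and A) or C))}.
not (((C and A) implies not B) iff not ((((B implies A) or A) and A) or C)): β-rule — branch into ((C and A) implies not B), not not ((((B implies A) or A) and A) or C)  //  not ((C and A) implies not B), not ((((B implies A) or A) and A) or C).
  branch 1 (add ((C and A) implies not B), not not ((((B implies A) or A) and A) or C)):
    ((C and A) implies not B): β-rule — branch into not (C and A)  //  not B.
      branch 1.1 (add not (C and A)):
        not not ((((B implies A) or A) and A) or C): β-rule — branch into (((B implies A) or A) and A)  //  C.
          branch 1.1.1 (add (((B implies A) or A) and A)):
            (((B implies A) or A) and A): α-rule — add ((B implies A) or A), A.
            not (C and A): β-rule — branch into not C  //  not A.
              branch 1.1.1.1 (add not C):
                ((B implies A) or A): β-rule — branch into (B implies A)  //  A.
                  branch 1.1.1.1.1 (add (B implies A)):
                    (B implies A): β-rule — branch into not B  //  A.
                      branch 1.1.1.1.1.1 (add not B):
                        ○ open, literals {A=T, B=F, C=F}.
                      branch 1.1.1.1.1.2 (add A):
                        ○ open, literals {A=T, C=F}.
                  branch 1.1.1.1.2 (add A):
                    ○ open, literals {A=T, C=F}.
              branch 1.1.1.2 (add not A):
                × closes — contains both A and not A.
          branch 1.1.2 (add C):
            not (C and A): β-rule — branch into not C  //  not A.
              branch 1.1.2.1 (add not C):
                × closes — contains both C and not C.
              branch 1.1.2.2 (add not A):
                ○ open, literals {A=F, C=T}.
      branch 1.2 (add not B):
        not not ((((B implies A) or A) and A) or C): β-rule — branch into (((B implies A) or A) and A)  //  C.
          branch 1.2.1 (add (((B implies A) or A) and A)):
            (((B implies A) or A) and A): α-rule — add ((B implies A) or A), A.
            ((B implies A) or A): β-rule — branch into (B implies A)  //  A.
              branch 1.2.1.1 (add (B implies A)):
                (B implies A): β-rule — branch into not B  //  A.
                  branch 1.2.1.1.1 (add not B):
                    ○ open, literals {A=T, B=F}.
                  branch 1.2.1.1.2 (add A):
                    ○ open, literals {A=T, B=F}.
              branch 1.2.1.2 (add A):
                ○ open, literals {A=T, B=F}.
          branch 1.2.2 (add C):
            ○ open, literals {B=F, C=T}.
  branch 2 (add not ((C and A) implies not B), not ((((B implies A) or A) and A) or C)):
    not ((C and A) implies not B): α-rule — add (C and A), not not B.
    not ((((B implies A) or A) and A) or C): α-rule — add not (((B implies A) or A) and A), not C.
    (C and A): α-rule — add C, A.
    × closes — contains both C and not C.
3 branches closed, 8 open.
Each open branch fixes some atoms; the unmentioned ones are free. Counting distinct full assignments: branch {A=T, B=F, C=F} (none free) contributes 1 new; branch {A=T, C=F} (B) contributes 1 new; branch {A=T, C=F} (B) contributes 0 new; branch {A=F, C=T} (B) contributes 2 new; branch {A=T, B=F} (C) contributes 1 new; branch {A=T, B=F} (C) contributes 0 new; branch {A=T, B=F} (C) contributes 0 new; branch {B=F, C=T} (A) contributes 0 new. Total: 5.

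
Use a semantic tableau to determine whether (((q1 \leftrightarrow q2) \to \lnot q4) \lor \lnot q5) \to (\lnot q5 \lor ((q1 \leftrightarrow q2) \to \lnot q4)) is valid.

Valid

Assume the negation and expand:
Initial set: {\lnot ((((q1 \leftrightarrow q2) \to \lnot q4) \lor \lnot q5) \to (\lnot q5 \lor ((q1 \leftrightarrow q2) \to \lnot q4)))}.
\lnot ((((q1 \leftrightarrow q2) \to \lnot q4) \lor \lnot q5) \to (\lnot q5 \lor ((q1 \leftrightarrow q2) \to \lnot q4))): α-rule — add (((q1 \leftrightarrow q2) \to \lnot q4) \lor \lnot q5), \lnot (\lnot q5 \lor ((q1 \leftrightarrow q2) \to \lnot q4)).
\lnot (\lnot q5 \lor ((q1 \leftrightarrow q2) \to \lnot q4)): α-rule — add \lnot \lnot q5, \lnot ((q1 \leftrightarrow q2) \to \lnot q4).
\lnot ((q1 \leftrightarrow q2) \to \lnot q4): α-rule — add (q1 \leftrightarrow q2), \lnot \lnot q4.
(((q1 \leftrightarrow q2) \to \lnot q4) \lor \lnot q5): β-rule — branch into ((q1 \leftrightarrow q2) \to \lnot q4)  //  \lnot q5.
  branch 1 (add ((q1 \leftrightarrow q2) \to \lnot q4)):
    (q1 \leftrightarrow q2): β-rule — branch into q1, q2  //  \lnot q1, \lnot q2.
      branch 1.1 (add q1, q2):
        ((q1 \leftrightarrow q2) \to \lnot q4): β-rule — branch into \lnot (q1 \leftrightarrow q2)  //  \lnot q4.
          branch 1.1.1 (add \lnot (q1 \leftrightarrow q2)):
            \lnot (q1 \leftrightarrow q2): β-rule — branch into q1, \lnot q2  //  \lnot q1, q2.
              branch 1.1.1.1 (add q1, \lnot q2):
                × closes — contains both q2 and \lnot q2.
              branch 1.1.1.2 (add \lnot q1, q2):
                × closes — contains both q1 and \lnot q1.
          branch 1.1.2 (add \lnot q4):
            × closes — contains both q4 and \lnot q4.
      branch 1.2 (add \lnot q1, \lnot q2):
        ((q1 \leftrightarrow q2) \to \lnot q4): β-rule — branch into \lnot (q1 \leftrightarrow q2)  //  \lnot q4.
          branch 1.2.1 (add \lnot (q1 \leftrightarrow q2)):
            \lnot (q1 \leftrightarrow q2): β-rule — branch into q1, \lnot q2  //  \lnot q1, q2.
              branch 1.2.1.1 (add q1, \lnot q2):
                × closes — contains both q1 and \lnot q1.
              branch 1.2.1.2 (add \lnot q1, q2):
                × closes — contains both q2 and \lnot q2.
          branch 1.2.2 (add \lnot q4):
            × closes — contains both q4 and \lnot q4.
  branch 2 (add \lnot q5):
    × closes — contains both q5 and \lnot q5.
All 7 branches close.
Every branch closed, so the negation is unsatisfiable and the formula is valid.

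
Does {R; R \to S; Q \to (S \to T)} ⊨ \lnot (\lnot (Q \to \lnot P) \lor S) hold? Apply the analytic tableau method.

Initial set: {T R; T (R \to S); T (Q \to (S \to T)); F \lnot (\lnot (Q \to \lnot P) \lor S)}.
T (R \to S): β-rule — branch into F R  //  T S.
  branch 1 (add F R):
    × closes — contains both R and \lnot R.
  branch 2 (add T S):
    T (Q \to (S \to T)): β-rule — branch into F Q  //  T (S \to T).
      branch 2.1 (add F Q):
        F \lnot (\lnot (Q \to \lnot P) \lor S): β-rule — branch into T \lnot (Q \to \lnot P)  //  T S.
          branch 2.1.1 (add T \lnot (Q \to \lnot P)):
            T \lnot (Q \to \lnot P): α-rule — add T Q, F \lnot P.
            × closes — contains both Q and \lnot Q.
          branch 2.1.2 (add T S):
            ○ open, literals {Q=0, R=1, S=1}.
      branch 2.2 (add T (S \to T)):
        F \lnot (\lnot (Q \to \lnot P) \lor S): β-rule — branch into T \lnot (Q \to \lnot P)  //  T S.
          branch 2.2.1 (add T \lnot (Q \to \lnot P)):
            T \lnot (Q \to \lnot P): α-rule — add T Q, F \lnot P.
            T (S \to T): β-rule — branch into F S  //  T T.
              branch 2.2.1.1 (add F S):
                × closes — contains both S and \lnot S.
              branch 2.2.1.2 (add T T):
                ○ open, literals {P=1, Q=1, R=1, S=1, T=1}.
          branch 2.2.2 (add T S):
            T (S \to T): β-rule — branch into F S  //  T T.
              branch 2.2.2.1 (add F S):
                × closes — contains both S and \lnot S.
              branch 2.2.2.2 (add T T):
                ○ open, literals {R=1, S=1, T=1}.
4 branches closed, 3 open.
An open branch gives a countermodel: Q=0, R=1, S=1 (unmentioned atoms arbitrary); the premises hold there but the conclusion fails.

No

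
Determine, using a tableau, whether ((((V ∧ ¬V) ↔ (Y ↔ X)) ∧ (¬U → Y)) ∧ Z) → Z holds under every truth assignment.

Valid

Assume the negation and expand:
Initial set: {¬(((((V ∧ ¬V) ↔ (Y ↔ X)) ∧ (¬U → Y)) ∧ Z) → Z)}.
¬(((((V ∧ ¬V) ↔ (Y ↔ X)) ∧ (¬U → Y)) ∧ Z) → Z): α-rule — add ((((V ∧ ¬V) ↔ (Y ↔ X)) ∧ (¬U → Y)) ∧ Z), ¬Z.
((((V ∧ ¬V) ↔ (Y ↔ X)) ∧ (¬U → Y)) ∧ Z): α-rule — add (((V ∧ ¬V) ↔ (Y ↔ X)) ∧ (¬U → Y)), Z.
× closes — contains both Z and ¬Z.
All 1 branch closes.
Every branch closed, so the negation is unsatisfiable and the formula is valid.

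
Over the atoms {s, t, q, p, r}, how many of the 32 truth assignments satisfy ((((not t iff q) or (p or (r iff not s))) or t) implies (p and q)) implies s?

27

Initial set: {T (((((not t iff q) or (p or (r iff not s))) or t) implies (p and q)) implies s)}.
T (((((not t iff q) or (p or (r iff not s))) or t) implies (p and q)) implies s): β-rule — branch into F ((((not t iff q) or (p or (r iff not s))) or t) implies (p and q))  //  T s.
  branch 1 (add F ((((not t iff q) or (p or (r iff not s))) or t) implies (p and q))):
    F ((((not t iff q) or (p or (r iff not s))) or t) implies (p and q)): α-rule — add T (((not t iff q) or (p or (r iff not s))) or t), F (p and q).
    T (((not t iff q) or (p or (r iff not s))) or t): β-rule — branch into T ((not t iff q) or (p or (r iff not s)))  //  T t.
      branch 1.1 (add T ((not t iff q) or (p or (r iff not s)))):
        F (p and q): β-rule — branch into F p  //  F q.
          branch 1.1.1 (add F p):
            T ((not t iff q) or (p or (r iff not s))): β-rule — branch into T (not t iff q)  //  T (p or (r iff not s)).
              branch 1.1.1.1 (add T (not t iff q)):
                T (not t iff q): β-rule — branch into T not t, T q  //  F not t, F q.
                  branch 1.1.1.1.1 (add T not t, T q):
                    ○ open, literals {p=false, q=true, t=false}.
                  branch 1.1.1.1.2 (add F not t, F q):
                    ○ open, literals {p=false, q=false, t=true}.
              branch 1.1.1.2 (add T (p or (r iff not s))):
                T (p or (r iff not s)): β-rule — branch into T p  //  T (r iff not s).
                  branch 1.1.1.2.1 (add T p):
                    × closes — contains both p and not p.
                  branch 1.1.1.2.2 (add T (r iff not s)):
                    T (r iff not s): β-rule — branch into T r, T not s  //  F r, F not s.
                      branch 1.1.1.2.2.1 (add T r, T not s):
                        ○ open, literals {p=false, r=true, s=false}.
                      branch 1.1.1.2.2.2 (add F r, F not s):
                        ○ open, literals {p=false, r=false, s=true}.
          branch 1.1.2 (add F q):
            T ((not t iff q) or (p or (r iff not s))): β-rule — branch into T (not t iff q)  //  T (p or (r iff not s)).
              branch 1.1.2.1 (add T (not t iff q)):
                T (not t iff q): β-rule — branch into T not t, T q  //  F not t, F q.
                  branch 1.1.2.1.1 (add T not t, T q):
                    × closes — contains both q and not q.
                  branch 1.1.2.1.2 (add F not t, F q):
                    ○ open, literals {q=false, t=true}.
              branch 1.1.2.2 (add T (p or (r iff not s))):
                T (p or (r iff not s)): β-rule — branch into T p  //  T (r iff not s).
                  branch 1.1.2.2.1 (add T p):
                    ○ open, literals {p=true, q=false}.
                  branch 1.1.2.2.2 (add T (r iff not s)):
                    T (r iff not s): β-rule — branch into T r, T not s  //  F r, F not s.
                      branch 1.1.2.2.2.1 (add T r, T not s):
                        ○ open, literals {q=false, r=true, s=false}.
                      branch 1.1.2.2.2.2 (add F r, F not s):
                        ○ open, literals {q=false, r=false, s=true}.
      branch 1.2 (add T t):
        F (p and q): β-rule — branch into F p  //  F q.
          branch 1.2.1 (add F p):
            ○ open, literals {p=false, t=true}.
          branch 1.2.2 (add F q):
            ○ open, literals {q=false, t=true}.
  branch 2 (add T s):
    ○ open, literals {s=true}.
2 branches closed, 11 open.
Each open branch fixes some atoms; the unmentioned ones are free. Counting distinct full assignments: branch {p=false, q=true, t=false} (s, r) contributes 4 new; branch {p=false, q=false, t=true} (s, r) contributes 4 new; branch {p=false, r=true, s=false} (t, q) contributes 2 new; branch {p=false, r=false, s=true} (t, q) contributes 2 new; branch {q=false, t=true} (s, p, r) contributes 4 new; branch {p=true, q=false} (s, t, r) contributes 4 new; branch {q=false, r=true, s=false} (t, p) contributes 0 new; branch {q=false, r=false, s=true} (t, p) contributes 0 new; branch {p=false, t=true} (s, q, r) contributes 2 new; branch {q=false, t=true} (s, p, r) contributes 0 new; branch {s=true} (t, q, p, r) contributes 5 new. Total: 27.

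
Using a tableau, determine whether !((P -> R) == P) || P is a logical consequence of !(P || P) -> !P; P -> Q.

Initial set: {(!(P || P) -> !P); (P -> Q); !(!((P -> R) == P) || P)}.
!(!((P -> R) == P) || P): α-rule — add !!((P -> R) == P), !P.
(!(P || P) -> !P): β-rule — branch into !!(P || P)  //  !P.
  branch 1 (add !!(P || P)):
    (P -> Q): β-rule — branch into !P  //  Q.
      branch 1.1 (add !P):
        !!((P -> R) == P): β-rule — branch into (P -> R), P  //  !(P -> R), !P.
          branch 1.1.1 (add (P -> R), P):
            × closes — contains both P and !P.
          branch 1.1.2 (add !(P -> R), !P):
            !(P -> R): α-rule — add P, !R.
            × closes — contains both P and !P.
      branch 1.2 (add Q):
        !!((P -> R) == P): β-rule — branch into (P -> R), P  //  !(P -> R), !P.
          branch 1.2.1 (add (P -> R), P):
            × closes — contains both P and !P.
          branch 1.2.2 (add !(P -> R), !P):
            !(P -> R): α-rule — add P, !R.
            × closes — contains both P and !P.
  branch 2 (add !P):
    (P -> Q): β-rule — branch into !P  //  Q.
      branch 2.1 (add !P):
        !!((P -> R) == P): β-rule — branch into (P -> R), P  //  !(P -> R), !P.
          branch 2.1.1 (add (P -> R), P):
            × closes — contains both P and !P.
          branch 2.1.2 (add !(P -> R), !P):
            !(P -> R): α-rule — add P, !R.
            × closes — contains both P and !P.
      branch 2.2 (add Q):
        !!((P -> R) == P): β-rule — branch into (P -> R), P  //  !(P -> R), !P.
          branch 2.2.1 (add (P -> R), P):
            × closes — contains both P and !P.
          branch 2.2.2 (add !(P -> R), !P):
            !(P -> R): α-rule — add P, !R.
            × closes — contains both P and !P.
All 8 branches close.
Every branch closed, so the premises entail the conclusion.

Yes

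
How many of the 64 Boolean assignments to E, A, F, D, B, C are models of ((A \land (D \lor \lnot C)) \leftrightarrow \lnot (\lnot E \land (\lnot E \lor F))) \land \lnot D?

Initial set: {(((A \land (D \lor \lnot C)) \leftrightarrow \lnot (\lnot E \land (\lnot E \lor F))) \land \lnot D)}.
(((A \land (D \lor \lnot C)) \leftrightarrow \lnot (\lnot E \land (\lnot E \lor F))) \land \lnot D): α-rule — add ((A \land (D \lor \lnot C)) \leftrightarrow \lnot (\lnot E \land (\lnot E \lor F))), \lnot D.
((A \land (D \lor \lnot C)) \leftrightarrow \lnot (\lnot E \land (\lnot E \lor F))): β-rule — branch into (A \land (D \lor \lnot C)), \lnot (\lnot E \land (\lnot E \lor F))  //  \lnot (A \land (D \lor \lnot C)), \lnot \lnot (\lnot E \land (\lnot E \lor F)).
  branch 1 (add (A \land (D \lor \lnot C)), \lnot (\lnot E \land (\lnot E \lor F))):
    (A \land (D \lor \lnot C)): α-rule — add A, (D \lor \lnot C).
    \lnot (\lnot E \land (\lnot E \lor F)): β-rule — branch into \lnot \lnot E  //  \lnot (\lnot E \lor F).
      branch 1.1 (add \lnot \lnot E):
        (D \lor \lnot C): β-rule — branch into D  //  \lnot C.
          branch 1.1.1 (add D):
            × closes — contains both D and \lnot D.
          branch 1.1.2 (add \lnot C):
            ○ open, literals {A=true, C=false, D=false, E=true}.
      branch 1.2 (add \lnot (\lnot E \lor F)):
        \lnot (\lnot E \lor F): α-rule — add \lnot \lnot E, \lnot F.
        (D \lor \lnot C): β-rule — branch into D  //  \lnot C.
          branch 1.2.1 (add D):
            × closes — contains both D and \lnot D.
          branch 1.2.2 (add \lnot C):
            ○ open, literals {A=true, C=false, D=false, E=true, F=false}.
  branch 2 (add \lnot (A \land (D \lor \lnot C)), \lnot \lnot (\lnot E \land (\lnot E \lor F))):
    \lnot \lnot (\lnot E \land (\lnot E \lor F)): α-rule — add \lnot E, (\lnot E \lor F).
    \lnot (A \land (D \lor \lnot C)): β-rule — branch into \lnot A  //  \lnot (D \lor \lnot C).
      branch 2.1 (add \lnot A):
        (\lnot E \lor F): β-rule — branch into \lnot E  //  F.
          branch 2.1.1 (add \lnot E):
            ○ open, literals {A=false, D=false, E=false}.
          branch 2.1.2 (add F):
            ○ open, literals {A=false, D=false, E=false, F=true}.
      branch 2.2 (add \lnot (D \lor \lnot C)):
        \lnot (D \lor \lnot C): α-rule — add \lnot D, \lnot \lnot C.
        (\lnot E \lor F): β-rule — branch into \lnot E  //  F.
          branch 2.2.1 (add \lnot E):
            ○ open, literals {C=true, D=false, E=false}.
          branch 2.2.2 (add F):
            ○ open, literals {C=true, D=false, E=false, F=true}.
2 branches closed, 6 open.
Each open branch fixes some atoms; the unmentioned ones are free. Counting distinct full assignments: branch {A=true, C=false, D=false, E=true} (F, B) contributes 4 new; branch {A=true, C=false, D=false, E=true, F=false} (B) contributes 0 new; branch {A=false, D=false, E=false} (F, B, C) contributes 8 new; branch {A=false, D=false, E=false, F=true} (B, C) contributes 0 new; branch {C=true, D=false, E=false} (A, F, B) contributes 4 new; branch {C=true, D=false, E=false, F=true} (A, B) contributes 0 new. Total: 16.

16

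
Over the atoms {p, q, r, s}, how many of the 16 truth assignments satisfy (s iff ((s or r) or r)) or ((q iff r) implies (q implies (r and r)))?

16

Initial set: {((s iff ((s or r) or r)) or ((q iff r) implies (q implies (r and r))))}.
((s iff ((s or r) or r)) or ((q iff r) implies (q implies (r and r)))): β-rule — branch into (s iff ((s or r) or r))  //  ((q iff r) implies (q implies (r and r))).
  branch 1 (add (s iff ((s or r) or r))):
    (s iff ((s or r) or r)): β-rule — branch into s, ((s or r) or r)  //  not s, not ((s or r) or r).
      branch 1.1 (add s, ((s or r) or r)):
        ((s or r) or r): β-rule — branch into (s or r)  //  r.
          branch 1.1.1 (add (s or r)):
            (s or r): β-rule — branch into s  //  r.
              branch 1.1.1.1 (add s):
                ○ open, literals {s=1}.
              branch 1.1.1.2 (add r):
                ○ open, literals {r=1, s=1}.
          branch 1.1.2 (add r):
            ○ open, literals {r=1, s=1}.
      branch 1.2 (add not s, not ((s or r) or r)):
        not ((s or r) or r): α-rule — add not (s or r), not r.
        not (s or r): α-rule — add not s, not r.
        ○ open, literals {r=0, s=0}.
  branch 2 (add ((q iff r) implies (q implies (r and r)))):
    ((q iff r) implies (q implies (r and r))): β-rule — branch into not (q iff r)  //  (q implies (r and r)).
      branch 2.1 (add not (q iff r)):
        not (q iff r): β-rule — branch into q, not r  //  not q, r.
          branch 2.1.1 (add q, not r):
            ○ open, literals {q=1, r=0}.
          branch 2.1.2 (add not q, r):
            ○ open, literals {q=0, r=1}.
      branch 2.2 (add (q implies (r and r))):
        (q implies (r and r)): β-rule — branch into not q  //  (r and r).
          branch 2.2.1 (add not q):
            ○ open, literals {q=0}.
          branch 2.2.2 (add (r and r)):
            (r and r): α-rule — add r, r.
            ○ open, literals {r=1}.
0 branches closed, 8 open.
Each open branch fixes some atoms; the unmentioned ones are free. Counting distinct full assignments: branch {s=1} (p, q, r) contributes 8 new; branch {r=1, s=1} (p, q) contributes 0 new; branch {r=1, s=1} (p, q) contributes 0 new; branch {r=0, s=0} (p, q) contributes 4 new; branch {q=1, r=0} (p, s) contributes 0 new; branch {q=0, r=1} (p, s) contributes 2 new; branch {q=0} (p, r, s) contributes 0 new; branch {r=1} (p, q, s) contributes 2 new. Total: 16.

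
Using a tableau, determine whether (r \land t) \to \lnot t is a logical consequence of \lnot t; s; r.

Initial set: {\lnot t; s; r; \lnot ((r \land t) \to \lnot t)}.
\lnot ((r \land t) \to \lnot t): α-rule — add (r \land t), \lnot \lnot t.
× closes — contains both t and \lnot t.
All 1 branch closes.
Every branch closed, so the premises entail the conclusion.

Yes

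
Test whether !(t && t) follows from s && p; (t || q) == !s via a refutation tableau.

Yes

Initial set: {(s && p); ((t || q) == !s); !!(t && t)}.
(s && p): α-rule — add s, p.
!!(t && t): α-rule — add t, t.
((t || q) == !s): β-rule — branch into (t || q), !s  //  !(t || q), !!s.
  branch 1 (add (t || q), !s):
    × closes — contains both s and !s.
  branch 2 (add !(t || q), !!s):
    !(t || q): α-rule — add !t, !q.
    × closes — contains both t and !t.
All 2 branches close.
Every branch closed, so the premises entail the conclusion.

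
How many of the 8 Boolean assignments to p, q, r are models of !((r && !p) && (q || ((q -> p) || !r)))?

Initial set: {T !((r && !p) && (q || ((q -> p) || !r)))}.
T !((r && !p) && (q || ((q -> p) || !r))): β-rule — branch into F (r && !p)  //  F (q || ((q -> p) || !r)).
  branch 1 (add F (r && !p)):
    F (r && !p): β-rule — branch into F r  //  F !p.
      branch 1.1 (add F r):
        ○ open, literals {r=false}.
      branch 1.2 (add F !p):
        ○ open, literals {p=true}.
  branch 2 (add F (q || ((q -> p) || !r))):
    F (q || ((q -> p) || !r)): α-rule — add F q, F ((q -> p) || !r).
    F ((q -> p) || !r): α-rule — add F (q -> p), F !r.
    F (q -> p): α-rule — add T q, F p.
    × closes — contains both q and !q.
1 branch closed, 2 open.
Each open branch fixes some atoms; the unmentioned ones are free. Counting distinct full assignments: branch {r=false} (p, q) contributes 4 new; branch {p=true} (q, r) contributes 2 new. Total: 6.

6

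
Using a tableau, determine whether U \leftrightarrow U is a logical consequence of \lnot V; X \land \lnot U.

Initial set: {\lnot V; (X \land \lnot U); \lnot (U \leftrightarrow U)}.
(X \land \lnot U): α-rule — add X, \lnot U.
\lnot (U \leftrightarrow U): β-rule — branch into U, \lnot U  //  \lnot U, U.
  branch 1 (add U, \lnot U):
    × closes — contains both U and \lnot U.
  branch 2 (add \lnot U, U):
    × closes — contains both U and \lnot U.
All 2 branches close.
Every branch closed, so the premises entail the conclusion.

Yes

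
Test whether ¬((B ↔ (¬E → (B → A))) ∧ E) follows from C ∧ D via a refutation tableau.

Initial set: {T (C ∧ D); F ¬((B ↔ (¬E → (B → A))) ∧ E)}.
T (C ∧ D): α-rule — add T C, T D.
F ¬((B ↔ (¬E → (B → A))) ∧ E): α-rule — add T (B ↔ (¬E → (B → A))), T E.
T (B ↔ (¬E → (B → A))): β-rule — branch into T B, T (¬E → (B → A))  //  F B, F (¬E → (B → A)).
  branch 1 (add T B, T (¬E → (B → A))):
    T (¬E → (B → A)): β-rule — branch into F ¬E  //  T (B → A).
      branch 1.1 (add F ¬E):
        ○ open, literals {B=1, C=1, D=1, E=1}.
      branch 1.2 (add T (B → A)):
        T (B → A): β-rule — branch into F B  //  T A.
          branch 1.2.1 (add F B):
            × closes — contains both B and ¬B.
          branch 1.2.2 (add T A):
            ○ open, literals {A=1, B=1, C=1, D=1, E=1}.
  branch 2 (add F B, F (¬E → (B → A))):
    F (¬E → (B → A)): α-rule — add T ¬E, F (B → A).
    × closes — contains both E and ¬E.
2 branches closed, 2 open.
An open branch gives a countermodel: B=1, C=1, D=1, E=1 (unmentioned atoms arbitrary); the premises hold there but the conclusion fails.

No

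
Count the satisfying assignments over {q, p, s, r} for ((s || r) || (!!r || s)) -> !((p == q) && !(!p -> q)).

13

Initial set: {(((s || r) || (!!r || s)) -> !((p == q) && !(!p -> q)))}.
(((s || r) || (!!r || s)) -> !((p == q) && !(!p -> q))): β-rule — branch into !((s || r) || (!!r || s))  //  !((p == q) && !(!p -> q)).
  branch 1 (add !((s || r) || (!!r || s))):
    !((s || r) || (!!r || s)): α-rule — add !(s || r), !(!!r || s).
    !(s || r): α-rule — add !s, !r.
    !(!!r || s): α-rule — add !!!r, !s.
    !!!r: drop double negation, giving !r.
    ○ open, literals {r=false, s=false}.
  branch 2 (add !((p == q) && !(!p -> q))):
    !((p == q) && !(!p -> q)): β-rule — branch into !(p == q)  //  !!(!p -> q).
      branch 2.1 (add !(p == q)):
        !(p == q): β-rule — branch into p, !q  //  !p, q.
          branch 2.1.1 (add p, !q):
            ○ open, literals {p=true, q=false}.
          branch 2.1.2 (add !p, q):
            ○ open, literals {p=false, q=true}.
      branch 2.2 (add !!(!p -> q)):
        !!(!p -> q): β-rule — branch into !!p  //  q.
          branch 2.2.1 (add !!p):
            ○ open, literals {p=true}.
          branch 2.2.2 (add q):
            ○ open, literals {q=true}.
0 branches closed, 5 open.
Each open branch fixes some atoms; the unmentioned ones are free. Counting distinct full assignments: branch {r=false, s=false} (q, p) contributes 4 new; branch {p=true, q=false} (s, r) contributes 3 new; branch {p=false, q=true} (s, r) contributes 3 new; branch {p=true} (q, s, r) contributes 3 new; branch {q=true} (p, s, r) contributes 0 new. Total: 13.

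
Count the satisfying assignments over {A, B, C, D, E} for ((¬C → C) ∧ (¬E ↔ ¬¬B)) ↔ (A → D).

Initial set: {(((¬C → C) ∧ (¬E ↔ ¬¬B)) ↔ (A → D))}.
(((¬C → C) ∧ (¬E ↔ ¬¬B)) ↔ (A → D)): β-rule — branch into ((¬C → C) ∧ (¬E ↔ ¬¬B)), (A → D)  //  ¬((¬C → C) ∧ (¬E ↔ ¬¬B)), ¬(A → D).
  branch 1 (add ((¬C → C) ∧ (¬E ↔ ¬¬B)), (A → D)):
    ((¬C → C) ∧ (¬E ↔ ¬¬B)): α-rule — add (¬C → C), (¬E ↔ ¬¬B).
    (A → D): β-rule — branch into ¬A  //  D.
      branch 1.1 (add ¬A):
        (¬C → C): β-rule — branch into ¬¬C  //  C.
          branch 1.1.1 (add ¬¬C):
            (¬E ↔ ¬¬B): β-rule — branch into ¬E, ¬¬B  //  ¬¬E, ¬¬¬B.
              branch 1.1.1.1 (add ¬E, ¬¬B):
                ¬¬B: drop double negation, giving B.
                ○ open, literals {A=0, B=1, C=1, E=0}.
              branch 1.1.1.2 (add ¬¬E, ¬¬¬B):
                ¬¬¬B: drop double negation, giving ¬B.
                ○ open, literals {A=0, B=0, C=1, E=1}.
          branch 1.1.2 (add C):
            (¬E ↔ ¬¬B): β-rule — branch into ¬E, ¬¬B  //  ¬¬E, ¬¬¬B.
              branch 1.1.2.1 (add ¬E, ¬¬B):
                ¬¬B: drop double negation, giving B.
                ○ open, literals {A=0, B=1, C=1, E=0}.
              branch 1.1.2.2 (add ¬¬E, ¬¬¬B):
                ¬¬¬B: drop double negation, giving ¬B.
                ○ open, literals {A=0, B=0, C=1, E=1}.
      branch 1.2 (add D):
        (¬C → C): β-rule — branch into ¬¬C  //  C.
          branch 1.2.1 (add ¬¬C):
            (¬E ↔ ¬¬B): β-rule — branch into ¬E, ¬¬B  //  ¬¬E, ¬¬¬B.
              branch 1.2.1.1 (add ¬E, ¬¬B):
                ¬¬B: drop double negation, giving B.
                ○ open, literals {B=1, C=1, D=1, E=0}.
              branch 1.2.1.2 (add ¬¬E, ¬¬¬B):
                ¬¬¬B: drop double negation, giving ¬B.
                ○ open, literals {B=0, C=1, D=1, E=1}.
          branch 1.2.2 (add C):
            (¬E ↔ ¬¬B): β-rule — branch into ¬E, ¬¬B  //  ¬¬E, ¬¬¬B.
              branch 1.2.2.1 (add ¬E, ¬¬B):
                ¬¬B: drop double negation, giving B.
                ○ open, literals {B=1, C=1, D=1, E=0}.
              branch 1.2.2.2 (add ¬¬E, ¬¬¬B):
                ¬¬¬B: drop double negation, giving ¬B.
                ○ open, literals {B=0, C=1, D=1, E=1}.
  branch 2 (add ¬((¬C → C) ∧ (¬E ↔ ¬¬B)), ¬(A → D)):
    ¬(A → D): α-rule — add A, ¬D.
    ¬((¬C → C) ∧ (¬E ↔ ¬¬B)): β-rule — branch into ¬(¬C → C)  //  ¬(¬E ↔ ¬¬B).
      branch 2.1 (add ¬(¬C → C)):
        ¬(¬C → C): α-rule — add ¬C, ¬C.
        ○ open, literals {A=1, C=0, D=0}.
      branch 2.2 (add ¬(¬E ↔ ¬¬B)):
        ¬(¬E ↔ ¬¬B): β-rule — branch into ¬E, ¬¬¬B  //  ¬¬E, ¬¬B.
          branch 2.2.1 (add ¬E, ¬¬¬B):
            ¬¬¬B: drop double negation, giving ¬B.
            ○ open, literals {A=1, B=0, D=0, E=0}.
          branch 2.2.2 (add ¬¬E, ¬¬B):
            ¬¬B: drop double negation, giving B.
            ○ open, literals {A=1, B=1, D=0, E=1}.
0 branches closed, 11 open.
Each open branch fixes some atoms; the unmentioned ones are free. Counting distinct full assignments: branch {A=0, B=1, C=1, E=0} (D) contributes 2 new; branch {A=0, B=0, C=1, E=1} (D) contributes 2 new; branch {A=0, B=1, C=1, E=0} (D) contributes 0 new; branch {A=0, B=0, C=1, E=1} (D) contributes 0 new; branch {B=1, C=1, D=1, E=0} (A) contributes 1 new; branch {B=0, C=1, D=1, E=1} (A) contributes 1 new; branch {B=1, C=1, D=1, E=0} (A) contributes 0 new; branch {B=0, C=1, D=1, E=1} (A) contributes 0 new; branch {A=1, C=0, D=0} (B, E) contributes 4 new; branch {A=1, B=0, D=0, E=0} (C) contributes 1 new; branch {A=1, B=1, D=0, E=1} (C) contributes 1 new. Total: 12.

12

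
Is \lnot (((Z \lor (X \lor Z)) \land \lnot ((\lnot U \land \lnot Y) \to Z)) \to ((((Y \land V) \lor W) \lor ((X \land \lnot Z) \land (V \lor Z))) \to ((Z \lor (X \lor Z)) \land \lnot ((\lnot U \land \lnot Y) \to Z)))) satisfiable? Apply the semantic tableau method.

Unsatisfiable

Initial set: {\lnot (((Z \lor (X \lor Z)) \land \lnot ((\lnot U \land \lnot Y) \to Z)) \to ((((Y \land V) \lor W) \lor ((X \land \lnot Z) \land (V \lor Z))) \to ((Z \lor (X \lor Z)) \land \lnot ((\lnot U \land \lnot Y) \to Z))))}.
\lnot (((Z \lor (X \lor Z)) \land \lnot ((\lnot U \land \lnot Y) \to Z)) \to ((((Y \land V) \lor W) \lor ((X \land \lnot Z) \land (V \lor Z))) \to ((Z \lor (X \lor Z)) \land \lnot ((\lnot U \land \lnot Y) \to Z)))): α-rule — add ((Z \lor (X \lor Z)) \land \lnot ((\lnot U \land \lnot Y) \to Z)), \lnot ((((Y \land V) \lor W) \lor ((X \land \lnot Z) \land (V \lor Z))) \to ((Z \lor (X \lor Z)) \land \lnot ((\lnot U \land \lnot Y) \to Z))).
((Z \lor (X \lor Z)) \land \lnot ((\lnot U \land \lnot Y) \to Z)): α-rule — add (Z \lor (X \lor Z)), \lnot ((\lnot U \land \lnot Y) \to Z).
\lnot ((((Y \land V) \lor W) \lor ((X \land \lnot Z) \land (V \lor Z))) \to ((Z \lor (X \lor Z)) \land \lnot ((\lnot U \land \lnot Y) \to Z))): α-rule — add (((Y \land V) \lor W) \lor ((X \land \lnot Z) \land (V \lor Z))), \lnot ((Z \lor (X \lor Z)) \land \lnot ((\lnot U \land \lnot Y) \to Z)).
\lnot ((\lnot U \land \lnot Y) \to Z): α-rule — add (\lnot U \land \lnot Y), \lnot Z.
(\lnot U \land \lnot Y): α-rule — add \lnot U, \lnot Y.
(Z \lor (X \lor Z)): β-rule — branch into Z  //  (X \lor Z).
  branch 1 (add Z):
    × closes — contains both Z and \lnot Z.
  branch 2 (add (X \lor Z)):
    (((Y \land V) \lor W) \lor ((X \land \lnot Z) \land (V \lor Z))): β-rule — branch into ((Y \land V) \lor W)  //  ((X \land \lnot Z) \land (V \lor Z)).
      branch 2.1 (add ((Y \land V) \lor W)):
        \lnot ((Z \lor (X \lor Z)) \land \lnot ((\lnot U \land \lnot Y) \to Z)): β-rule — branch into \lnot (Z \lor (X \lor Z))  //  \lnot \lnot ((\lnot U \land \lnot Y) \to Z).
          branch 2.1.1 (add \lnot (Z \lor (X \lor Z))):
            \lnot (Z \lor (X \lor Z)): α-rule — add \lnot Z, \lnot (X \lor Z).
            \lnot (X \lor Z): α-rule — add \lnot X, \lnot Z.
            (X \lor Z): β-rule — branch into X  //  Z.
              branch 2.1.1.1 (add X):
                × closes — contains both X and \lnot X.
              branch 2.1.1.2 (add Z):
                × closes — contains both Z and \lnot Z.
          branch 2.1.2 (add \lnot \lnot ((\lnot U \land \lnot Y) \to Z)):
            (X \lor Z): β-rule — branch into X  //  Z.
              branch 2.1.2.1 (add X):
                ((Y \land V) \lor W): β-rule — branch into (Y \land V)  //  W.
                  branch 2.1.2.1.1 (add (Y \land V)):
                    (Y \land V): α-rule — add Y, V.
                    × closes — contains both Y and \lnot Y.
                  branch 2.1.2.1.2 (add W):
                    \lnot \lnot ((\lnot U \land \lnot Y) \to Z): β-rule — branch into \lnot (\lnot U \land \lnot Y)  //  Z.
                      branch 2.1.2.1.2.1 (add \lnot (\lnot U \land \lnot Y)):
                        \lnot (\lnot U \land \lnot Y): β-rule — branch into \lnot \lnot U  //  \lnot \lnot Y.
                          branch 2.1.2.1.2.1.1 (add \lnot \lnot U):
                            × closes — contains both U and \lnot U.
                          branch 2.1.2.1.2.1.2 (add \lnot \lnot Y):
                            × closes — contains both Y and \lnot Y.
                      branch 2.1.2.1.2.2 (add Z):
                        × closes — contains both Z and \lnot Z.
              branch 2.1.2.2 (add Z):
                × closes — contains both Z and \lnot Z.
      branch 2.2 (add ((X \land \lnot Z) \land (V \lor Z))):
        ((X \land \lnot Z) \land (V \lor Z)): α-rule — add (X \land \lnot Z), (V \lor Z).
        (X \land \lnot Z): α-rule — add X, \lnot Z.
        \lnot ((Z \lor (X \lor Z)) \land \lnot ((\lnot U \land \lnot Y) \to Z)): β-rule — branch into \lnot (Z \lor (X \lor Z))  //  \lnot \lnot ((\lnot U \land \lnot Y) \to Z).
          branch 2.2.1 (add \lnot (Z \lor (X \lor Z))):
            \lnot (Z \lor (X \lor Z)): α-rule — add \lnot Z, \lnot (X \lor Z).
            \lnot (X \lor Z): α-rule — add \lnot X, \lnot Z.
            × closes — contains both X and \lnot X.
          branch 2.2.2 (add \lnot \lnot ((\lnot U \land \lnot Y) \to Z)):
            (X \lor Z): β-rule — branch into X  //  Z.
              branch 2.2.2.1 (add X):
                (V \lor Z): β-rule — branch into V  //  Z.
                  branch 2.2.2.1.1 (add V):
                    \lnot \lnot ((\lnot U \land \lnot Y) \to Z): β-rule — branch into \lnot (\lnot U \land \lnot Y)  //  Z.
                      branch 2.2.2.1.1.1 (add \lnot (\lnot U \land \lnot Y)):
                        \lnot (\lnot U \land \lnot Y): β-rule — branch into \lnot \lnot U  //  \lnot \lnot Y.
                          branch 2.2.2.1.1.1.1 (add \lnot \lnot U):
                            × closes — contains both U and \lnot U.
                          branch 2.2.2.1.1.1.2 (add \lnot \lnot Y):
                            × closes — contains both Y and \lnot Y.
                      branch 2.2.2.1.1.2 (add Z):
                        × closes — contains both Z and \lnot Z.
                  branch 2.2.2.1.2 (add Z):
                    × closes — contains both Z and \lnot Z.
              branch 2.2.2.2 (add Z):
                × closes — contains both Z and \lnot Z.
All 14 branches close.
Every branch closed; the formula is unsatisfiable.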